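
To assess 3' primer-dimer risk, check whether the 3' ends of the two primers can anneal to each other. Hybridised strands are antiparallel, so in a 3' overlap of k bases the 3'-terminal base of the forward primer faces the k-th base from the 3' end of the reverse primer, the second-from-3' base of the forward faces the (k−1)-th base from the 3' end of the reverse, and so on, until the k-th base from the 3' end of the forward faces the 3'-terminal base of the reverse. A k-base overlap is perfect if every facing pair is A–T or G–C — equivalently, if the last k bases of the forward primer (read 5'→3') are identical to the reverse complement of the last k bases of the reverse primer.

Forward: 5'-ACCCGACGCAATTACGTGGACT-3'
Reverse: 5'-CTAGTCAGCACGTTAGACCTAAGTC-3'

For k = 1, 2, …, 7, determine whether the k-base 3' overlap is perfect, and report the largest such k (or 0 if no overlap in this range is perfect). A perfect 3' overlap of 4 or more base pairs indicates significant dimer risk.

Last 7 bases (5'→3') — forward …GTGGACT, reverse …CTAAGTC.
Reverse complement of the reverse primer's last 7 bases: GACTTAG; its first k bases are the reverse complement of the reverse primer's last k bases, so a perfect k-base overlap needs the forward primer's last k bases to equal them.
Comparing (forward last k vs required): k=1: T vs G ✗; k=2: CT vs GA ✗; k=3: ACT vs GAC ✗; k=4: GACT vs GACT ✓; k=5: GGACT vs GACTT ✗; k=6: TGGACT vs GACTTA ✗; k=7: GTGGACT vs GACTTAG ✗.
Only k = 4 is perfect, so the longest perfect 3' overlap is 4.

Longest perfect overlap: 4 complementary base pairs; significant dimer risk (threshold 4).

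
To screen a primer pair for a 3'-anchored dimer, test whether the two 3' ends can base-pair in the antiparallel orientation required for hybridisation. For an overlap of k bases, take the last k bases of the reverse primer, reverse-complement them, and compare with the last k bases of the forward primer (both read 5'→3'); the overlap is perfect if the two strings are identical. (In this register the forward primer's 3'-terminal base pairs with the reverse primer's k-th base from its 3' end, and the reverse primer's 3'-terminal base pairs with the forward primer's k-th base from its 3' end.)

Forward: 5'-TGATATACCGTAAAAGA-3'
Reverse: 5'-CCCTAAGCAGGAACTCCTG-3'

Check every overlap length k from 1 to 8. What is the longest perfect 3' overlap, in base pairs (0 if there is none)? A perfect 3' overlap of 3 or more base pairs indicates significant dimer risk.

Longest perfect overlap: 0 complementary base pairs; below the dimer-risk threshold (threshold 3).

Last 8 bases (5'→3') — forward …GTAAAAGA, reverse …AACTCCTG.
Reverse complement of the reverse primer's last 8 bases: CAGGAGTT; its first k bases are the reverse complement of the reverse primer's last k bases, so a perfect k-base overlap needs the forward primer's last k bases to equal them.
Comparing (forward last k vs required): k=1: A vs C ✗; k=2: GA vs CA ✗; k=3: AGA vs CAG ✗; k=4: AAGA vs CAGG ✗; k=5: AAAGA vs CAGGA ✗; k=6: AAAAGA vs CAGGAG ✗; k=7: TAAAAGA vs CAGGAGT ✗; k=8: GTAAAAGA vs CAGGAGTT ✗.
No overlap length from 1 to 8 is perfect, so the longest perfect 3' overlap is 0.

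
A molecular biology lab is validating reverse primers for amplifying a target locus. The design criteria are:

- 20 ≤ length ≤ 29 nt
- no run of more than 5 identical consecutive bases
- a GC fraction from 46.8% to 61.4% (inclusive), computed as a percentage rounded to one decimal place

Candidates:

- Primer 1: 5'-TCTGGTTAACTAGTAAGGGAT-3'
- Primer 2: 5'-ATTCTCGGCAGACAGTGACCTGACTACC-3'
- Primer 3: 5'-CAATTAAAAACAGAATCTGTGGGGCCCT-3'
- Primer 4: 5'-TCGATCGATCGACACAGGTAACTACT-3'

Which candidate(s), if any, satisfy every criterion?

Primer 2 only.

Primer 1 (21 nt, A=6 T=7 G=6 C=2): length 21 ✓; longest run = 3 ✓; GC 8/21 = 38.1%, outside 46.8–61.4% ✗ — fails.
Primer 2 (28 nt, A=7 T=6 G=6 C=9): length 28 ✓; longest run = 2 ✓; GC 15/28 = 53.6% ✓ — passes.
Primer 3 (28 nt, A=10 T=6 G=6 C=6): length 28 ✓; longest run = 5 ✓; GC 12/28 = 42.9%, outside 46.8–61.4% ✗ — fails.
Primer 4 (26 nt, A=8 T=6 G=5 C=7): length 26 ✓; longest run = 2 ✓; GC 12/26 = 46.2%, outside 46.8–61.4% ✗ — fails.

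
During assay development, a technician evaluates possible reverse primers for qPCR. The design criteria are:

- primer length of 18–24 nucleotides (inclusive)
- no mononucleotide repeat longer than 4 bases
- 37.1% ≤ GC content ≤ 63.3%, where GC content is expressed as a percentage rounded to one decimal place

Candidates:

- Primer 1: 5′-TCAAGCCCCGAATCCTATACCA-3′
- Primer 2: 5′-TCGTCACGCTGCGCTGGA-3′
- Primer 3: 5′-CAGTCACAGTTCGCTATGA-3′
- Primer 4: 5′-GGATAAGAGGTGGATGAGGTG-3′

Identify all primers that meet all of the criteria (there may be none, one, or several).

Primer 1, Primer 3 and Primer 4.

Primer 1 (22 nt, A=7 T=4 G=2 C=9): length 22 ✓; longest run = 4 ✓; GC 11/22 = 50.0% ✓ — passes.
Primer 2 (18 nt, A=2 T=4 G=6 C=6): length 18 ✓; longest run = 2 ✓; GC 12/18 = 66.7%, outside 37.1–63.3% ✗ — fails.
Primer 3 (19 nt, A=5 T=5 G=4 C=5): length 19 ✓; longest run = 2 ✓; GC 9/19 = 47.4% ✓ — passes.
Primer 4 (21 nt, A=6 T=4 G=11 C=0): length 21 ✓; longest run = 2 ✓; GC 11/21 = 52.4% ✓ — passes.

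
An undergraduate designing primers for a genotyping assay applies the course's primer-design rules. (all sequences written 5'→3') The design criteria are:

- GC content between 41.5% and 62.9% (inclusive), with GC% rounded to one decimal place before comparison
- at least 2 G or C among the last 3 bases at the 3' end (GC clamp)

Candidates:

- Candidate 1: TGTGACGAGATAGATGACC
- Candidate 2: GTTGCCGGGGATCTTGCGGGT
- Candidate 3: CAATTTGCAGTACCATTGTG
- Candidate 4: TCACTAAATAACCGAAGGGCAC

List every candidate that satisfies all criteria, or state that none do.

Candidate 1 (19 nt, A=6 T=4 G=6 C=3): GC 9/19 = 47.4% ✓; 3' end ACC has 2 G/C ✓ — passes.
Candidate 2 (21 nt, A=1 T=6 G=10 C=4): GC 14/21 = 66.7%, outside 41.5–62.9% ✗; 3' end GGT has 2 G/C ✓ — fails.
Candidate 3 (20 nt, A=5 T=7 G=4 C=4): GC 8/20 = 40.0%, outside 41.5–62.9% ✗; 3' end GTG has 2 G/C ✓ — fails.
Candidate 4 (22 nt, A=9 T=3 G=4 C=6): GC 10/22 = 45.5% ✓; 3' end CAC has 2 G/C ✓ — passes.

Candidate 1 and Candidate 4.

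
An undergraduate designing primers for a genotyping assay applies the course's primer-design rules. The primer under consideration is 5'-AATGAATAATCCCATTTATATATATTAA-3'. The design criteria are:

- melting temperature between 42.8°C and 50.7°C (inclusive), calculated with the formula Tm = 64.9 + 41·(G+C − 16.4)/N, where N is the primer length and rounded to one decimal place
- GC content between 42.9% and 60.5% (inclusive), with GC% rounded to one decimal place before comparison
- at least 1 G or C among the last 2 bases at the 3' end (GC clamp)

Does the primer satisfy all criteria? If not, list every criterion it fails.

Base counts: A=13, T=11, G=1, C=3 (length 28).
Tm: Tm = 64.9 + 41·(4 − 16.4)/28 = 46.7°C ✓
GC content: GC 4/28 = 14.3%, outside 42.9–60.5% ✗
GC clamp: 3' end AA has 0 G/C, need ≥1 ✗

Fails: GC content, GC clamp.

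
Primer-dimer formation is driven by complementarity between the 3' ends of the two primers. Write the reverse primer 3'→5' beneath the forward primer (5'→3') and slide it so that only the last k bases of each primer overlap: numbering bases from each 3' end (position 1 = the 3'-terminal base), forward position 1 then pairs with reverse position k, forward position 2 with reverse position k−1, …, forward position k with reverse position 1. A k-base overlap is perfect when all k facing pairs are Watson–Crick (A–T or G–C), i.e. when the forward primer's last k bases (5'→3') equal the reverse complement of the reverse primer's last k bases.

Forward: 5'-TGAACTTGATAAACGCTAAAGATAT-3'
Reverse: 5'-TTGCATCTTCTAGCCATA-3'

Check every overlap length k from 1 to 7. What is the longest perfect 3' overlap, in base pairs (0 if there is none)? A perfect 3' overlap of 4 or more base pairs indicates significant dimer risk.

Last 7 bases (5'→3') — forward …AAGATAT, reverse …AGCCATA.
Reverse complement of the reverse primer's last 7 bases: TATGGCT; its first k bases are the reverse complement of the reverse primer's last k bases, so a perfect k-base overlap needs the forward primer's last k bases to equal them.
Comparing (forward last k vs required): k=1: T vs T ✓; k=2: AT vs TA ✗; k=3: TAT vs TAT ✓; k=4: ATAT vs TATG ✗; k=5: GATAT vs TATGG ✗; k=6: AGATAT vs TATGGC ✗; k=7: AAGATAT vs TATGGCT ✗.
Perfect overlaps at k = 1, 3; the largest is 3.

Longest perfect overlap: 3 complementary base pairs; below the dimer-risk threshold (threshold 4).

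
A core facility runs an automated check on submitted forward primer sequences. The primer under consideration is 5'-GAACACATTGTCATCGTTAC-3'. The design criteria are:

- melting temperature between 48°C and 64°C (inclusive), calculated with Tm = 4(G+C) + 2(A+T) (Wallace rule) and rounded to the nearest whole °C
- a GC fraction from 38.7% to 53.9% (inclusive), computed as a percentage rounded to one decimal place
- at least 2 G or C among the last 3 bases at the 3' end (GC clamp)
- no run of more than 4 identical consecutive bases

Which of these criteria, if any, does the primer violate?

Fails: GC clamp.

Base counts: A=6, T=6, G=3, C=5 (length 20).
Tm: Tm = 2·12 + 4·8 = 56°C ✓
GC content: GC 8/20 = 40.0% ✓
GC clamp: 3' end TAC has 1 G/C, need ≥2 ✗
homopolymer run: longest run = 2 ✓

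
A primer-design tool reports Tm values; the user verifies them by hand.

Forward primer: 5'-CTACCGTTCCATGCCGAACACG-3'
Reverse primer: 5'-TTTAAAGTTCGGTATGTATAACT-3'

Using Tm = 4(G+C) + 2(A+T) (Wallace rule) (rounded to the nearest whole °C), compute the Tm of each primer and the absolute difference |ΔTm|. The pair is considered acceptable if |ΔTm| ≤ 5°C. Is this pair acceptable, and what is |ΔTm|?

|ΔTm| = 12°C; the pair is not acceptable.

Forward: A=5 T=4 G=4 C=9 → Tm = 2·9 + 4·13 = 70°C.
Reverse: A=7 T=10 G=4 C=2 → Tm = 2·17 + 4·6 = 58°C.
|ΔTm| = |70 − 58| = 12°C, > 5°C.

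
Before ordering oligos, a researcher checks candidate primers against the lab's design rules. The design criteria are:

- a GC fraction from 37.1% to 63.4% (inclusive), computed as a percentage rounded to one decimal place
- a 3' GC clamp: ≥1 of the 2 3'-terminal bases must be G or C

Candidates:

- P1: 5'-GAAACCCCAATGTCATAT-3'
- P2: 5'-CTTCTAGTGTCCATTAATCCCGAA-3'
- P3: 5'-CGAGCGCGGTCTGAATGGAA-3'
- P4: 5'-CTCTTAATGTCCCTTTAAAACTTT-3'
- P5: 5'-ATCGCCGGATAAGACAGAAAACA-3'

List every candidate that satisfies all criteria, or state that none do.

P1 (18 nt, A=7 T=4 G=2 C=5): GC 7/18 = 38.9% ✓; 3' end AT has 0 G/C, need ≥1 ✗ — fails.
P2 (24 nt, A=6 T=8 G=3 C=7): GC 10/24 = 41.7% ✓; 3' end AA has 0 G/C, need ≥1 ✗ — fails.
P3 (20 nt, A=5 T=3 G=8 C=4): GC 12/20 = 60.0% ✓; 3' end AA has 0 G/C, need ≥1 ✗ — fails.
P4 (24 nt, A=6 T=11 G=1 C=6): GC 7/24 = 29.2%, outside 37.1–63.4% ✗; 3' end TT has 0 G/C, need ≥1 ✗ — fails.
P5 (23 nt, A=11 T=2 G=5 C=5): GC 10/23 = 43.5% ✓; 3' end CA has 1 G/C ✓ — passes.

P5 only.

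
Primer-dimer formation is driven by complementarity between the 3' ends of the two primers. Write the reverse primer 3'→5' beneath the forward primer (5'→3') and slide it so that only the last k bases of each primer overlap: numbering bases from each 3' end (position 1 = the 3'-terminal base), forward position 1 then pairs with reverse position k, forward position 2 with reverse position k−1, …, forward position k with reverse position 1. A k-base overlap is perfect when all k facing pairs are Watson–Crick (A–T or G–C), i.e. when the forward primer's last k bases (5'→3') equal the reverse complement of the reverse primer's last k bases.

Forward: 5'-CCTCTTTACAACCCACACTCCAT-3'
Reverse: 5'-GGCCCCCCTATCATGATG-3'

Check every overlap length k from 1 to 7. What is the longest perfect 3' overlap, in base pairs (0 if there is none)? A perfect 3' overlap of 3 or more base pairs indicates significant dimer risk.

Last 7 bases (5'→3') — forward …ACTCCAT, reverse …CATGATG.
Reverse complement of the reverse primer's last 7 bases: CATCATG; its first k bases are the reverse complement of the reverse primer's last k bases, so a perfect k-base overlap needs the forward primer's last k bases to equal them.
Comparing (forward last k vs required): k=1: T vs C ✗; k=2: AT vs CA ✗; k=3: CAT vs CAT ✓; k=4: CCAT vs CATC ✗; k=5: TCCAT vs CATCA ✗; k=6: CTCCAT vs CATCAT ✗; k=7: ACTCCAT vs CATCATG ✗.
Only k = 3 is perfect, so the longest perfect 3' overlap is 3.

Longest perfect overlap: 3 complementary base pairs; significant dimer risk (threshold 3).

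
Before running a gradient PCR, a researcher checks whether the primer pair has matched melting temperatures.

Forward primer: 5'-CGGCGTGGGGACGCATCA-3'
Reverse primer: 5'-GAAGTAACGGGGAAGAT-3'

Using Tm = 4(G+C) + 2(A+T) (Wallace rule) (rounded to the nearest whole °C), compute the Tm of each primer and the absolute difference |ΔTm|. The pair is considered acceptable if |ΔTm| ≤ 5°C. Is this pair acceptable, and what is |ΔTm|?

Forward: A=3 T=2 G=8 C=5 → Tm = 2·5 + 4·13 = 62°C.
Reverse: A=7 T=2 G=7 C=1 → Tm = 2·9 + 4·8 = 50°C.
|ΔTm| = |62 − 50| = 12°C, > 5°C.

|ΔTm| = 12°C; the pair is not acceptable.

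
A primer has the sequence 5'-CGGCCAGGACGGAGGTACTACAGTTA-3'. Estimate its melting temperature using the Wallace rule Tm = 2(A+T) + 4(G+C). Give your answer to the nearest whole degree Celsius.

Base counts: A=7, T=4, G=9, C=6 (length 26).
Tm = 2·(7+4) + 4·(9+6) = 2·11 + 4·15 = 22 + 60 = 82°C.

82°C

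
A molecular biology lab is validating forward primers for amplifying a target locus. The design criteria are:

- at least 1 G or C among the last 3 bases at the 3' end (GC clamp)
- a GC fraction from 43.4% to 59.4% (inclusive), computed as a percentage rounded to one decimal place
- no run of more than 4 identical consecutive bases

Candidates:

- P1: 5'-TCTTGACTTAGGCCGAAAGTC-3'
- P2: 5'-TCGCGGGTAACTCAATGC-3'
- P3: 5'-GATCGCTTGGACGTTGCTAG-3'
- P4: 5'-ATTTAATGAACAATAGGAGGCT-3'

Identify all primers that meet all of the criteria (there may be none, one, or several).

P1 (21 nt, A=5 T=6 G=5 C=5): 3' end GTC has 2 G/C ✓; GC 10/21 = 47.6% ✓; longest run = 3 ✓ — passes.
P2 (18 nt, A=4 T=4 G=5 C=5): 3' end TGC has 2 G/C ✓; GC 10/18 = 55.6% ✓; longest run = 3 ✓ — passes.
P3 (20 nt, A=3 T=6 G=7 C=4): 3' end TAG has 1 G/C ✓; GC 11/20 = 55.0% ✓; longest run = 2 ✓ — passes.
P4 (22 nt, A=9 T=6 G=5 C=2): 3' end GCT has 2 G/C ✓; GC 7/22 = 31.8%, outside 43.4–59.4% ✗; longest run = 3 ✓ — fails.

P1, P2 and P3.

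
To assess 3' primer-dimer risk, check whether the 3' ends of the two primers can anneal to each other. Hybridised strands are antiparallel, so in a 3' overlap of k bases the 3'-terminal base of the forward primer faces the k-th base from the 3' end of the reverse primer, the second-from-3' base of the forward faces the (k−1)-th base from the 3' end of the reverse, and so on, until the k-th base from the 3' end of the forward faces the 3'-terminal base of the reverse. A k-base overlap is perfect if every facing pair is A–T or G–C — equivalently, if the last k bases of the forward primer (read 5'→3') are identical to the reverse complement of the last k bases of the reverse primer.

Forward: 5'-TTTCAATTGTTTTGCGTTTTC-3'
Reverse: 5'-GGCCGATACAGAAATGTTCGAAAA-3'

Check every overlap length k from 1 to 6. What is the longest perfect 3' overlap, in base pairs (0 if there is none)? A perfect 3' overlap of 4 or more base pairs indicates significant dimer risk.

Longest perfect overlap: 5 complementary base pairs; significant dimer risk (threshold 4).

Last 6 bases (5'→3') — forward …GTTTTC, reverse …CGAAAA.
Reverse complement of the reverse primer's last 6 bases: TTTTCG; its first k bases are the reverse complement of the reverse primer's last k bases, so a perfect k-base overlap needs the forward primer's last k bases to equal them.
Comparing (forward last k vs required): k=1: C vs T ✗; k=2: TC vs TT ✗; k=3: TTC vs TTT ✗; k=4: TTTC vs TTTT ✗; k=5: TTTTC vs TTTTC ✓; k=6: GTTTTC vs TTTTCG ✗.
Only k = 5 is perfect, so the longest perfect 3' overlap is 5.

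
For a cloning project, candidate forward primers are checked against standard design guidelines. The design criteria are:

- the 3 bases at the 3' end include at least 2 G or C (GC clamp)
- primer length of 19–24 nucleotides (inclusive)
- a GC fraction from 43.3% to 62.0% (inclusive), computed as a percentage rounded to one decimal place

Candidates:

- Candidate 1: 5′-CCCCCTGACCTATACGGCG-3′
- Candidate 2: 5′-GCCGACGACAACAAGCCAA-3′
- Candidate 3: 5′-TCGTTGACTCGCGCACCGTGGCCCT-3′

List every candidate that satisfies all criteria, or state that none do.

Candidate 1 (19 nt, A=3 T=3 G=4 C=9): 3' end GCG has 3 G/C ✓; length 19 ✓; GC 13/19 = 68.4%, outside 43.3–62.0% ✗ — fails.
Candidate 2 (19 nt, A=8 T=0 G=4 C=7): 3' end CAA has 1 G/C, need ≥2 ✗; length 19 ✓; GC 11/19 = 57.9% ✓ — fails.
Candidate 3 (25 nt, A=2 T=6 G=7 C=10): 3' end CCT has 2 G/C ✓; length 25, outside 19–24 ✗; GC 17/25 = 68.0%, outside 43.3–62.0% ✗ — fails.

None of the candidates satisfy all criteria.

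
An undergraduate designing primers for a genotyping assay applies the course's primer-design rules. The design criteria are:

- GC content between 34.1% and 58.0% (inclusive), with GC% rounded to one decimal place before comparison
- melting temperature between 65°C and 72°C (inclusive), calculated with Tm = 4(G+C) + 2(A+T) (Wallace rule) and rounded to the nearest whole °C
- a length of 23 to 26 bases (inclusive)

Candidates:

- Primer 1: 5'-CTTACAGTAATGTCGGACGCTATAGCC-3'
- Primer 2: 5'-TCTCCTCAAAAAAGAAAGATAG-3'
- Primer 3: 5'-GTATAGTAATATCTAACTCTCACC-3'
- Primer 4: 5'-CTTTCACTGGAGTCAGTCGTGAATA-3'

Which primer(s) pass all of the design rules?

Primer 4 only.

Primer 1 (27 nt, A=7 T=7 G=6 C=7): GC 13/27 = 48.1% ✓; Tm = 2·14 + 4·13 = 80°C, outside 65–72°C ✗; length 27, outside 23–26 ✗ — fails.
Primer 2 (22 nt, A=11 T=4 G=3 C=4): GC 7/22 = 31.8%, outside 34.1–58.0% ✗; Tm = 2·15 + 4·7 = 58°C, outside 65–72°C ✗; length 22, outside 23–26 ✗ — fails.
Primer 3 (24 nt, A=8 T=8 G=2 C=6): GC 8/24 = 33.3%, outside 34.1–58.0% ✗; Tm = 2·16 + 4·8 = 64°C, outside 65–72°C ✗; length 24 ✓ — fails.
Primer 4 (25 nt, A=6 T=8 G=6 C=5): GC 11/25 = 44.0% ✓; Tm = 2·14 + 4·11 = 72°C ✓; length 25 ✓ — passes.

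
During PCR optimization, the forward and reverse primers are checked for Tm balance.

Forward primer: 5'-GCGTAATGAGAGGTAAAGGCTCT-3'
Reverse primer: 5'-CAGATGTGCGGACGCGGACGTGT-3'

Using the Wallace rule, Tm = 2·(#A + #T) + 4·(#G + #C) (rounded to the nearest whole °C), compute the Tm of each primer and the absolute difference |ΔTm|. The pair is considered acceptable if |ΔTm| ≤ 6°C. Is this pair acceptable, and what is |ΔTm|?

|ΔTm| = 8°C; the pair is not acceptable.

Forward: A=7 T=5 G=8 C=3 → Tm = 2·12 + 4·11 = 68°C.
Reverse: A=4 T=4 G=10 C=5 → Tm = 2·8 + 4·15 = 76°C.
|ΔTm| = |68 − 76| = 8°C, > 6°C.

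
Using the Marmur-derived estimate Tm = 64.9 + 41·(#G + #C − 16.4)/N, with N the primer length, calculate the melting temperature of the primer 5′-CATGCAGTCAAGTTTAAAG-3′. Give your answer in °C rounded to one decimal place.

44.6°C

Base counts: A=7, T=5, G=4, C=3; G+C = 7, N = 19.
Tm = 64.9 + 41·(7 − 16.4)/19 = 64.9 + -385.40/19 = 44.6°C.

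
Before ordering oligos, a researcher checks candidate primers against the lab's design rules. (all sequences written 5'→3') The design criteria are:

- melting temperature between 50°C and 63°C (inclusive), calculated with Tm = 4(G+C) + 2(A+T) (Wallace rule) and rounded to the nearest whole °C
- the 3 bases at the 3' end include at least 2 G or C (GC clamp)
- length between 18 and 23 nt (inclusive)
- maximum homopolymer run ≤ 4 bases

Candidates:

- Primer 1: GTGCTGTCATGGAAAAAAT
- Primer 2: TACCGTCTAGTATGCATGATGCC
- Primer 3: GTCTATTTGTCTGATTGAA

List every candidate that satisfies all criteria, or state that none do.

None of the candidates satisfy all criteria.

Primer 1 (19 nt, A=7 T=5 G=5 C=2): Tm = 2·12 + 4·7 = 52°C ✓; 3' end AAT has 0 G/C, need ≥2 ✗; length 19 ✓; longest run = 6, exceeds 4 ✗ — fails.
Primer 2 (23 nt, A=5 T=7 G=5 C=6): Tm = 2·12 + 4·11 = 68°C, outside 50–63°C ✗; 3' end GCC has 3 G/C ✓; length 23 ✓; longest run = 2 ✓ — fails.
Primer 3 (19 nt, A=4 T=9 G=4 C=2): Tm = 2·13 + 4·6 = 50°C ✓; 3' end GAA has 1 G/C, need ≥2 ✗; length 19 ✓; longest run = 3 ✓ — fails.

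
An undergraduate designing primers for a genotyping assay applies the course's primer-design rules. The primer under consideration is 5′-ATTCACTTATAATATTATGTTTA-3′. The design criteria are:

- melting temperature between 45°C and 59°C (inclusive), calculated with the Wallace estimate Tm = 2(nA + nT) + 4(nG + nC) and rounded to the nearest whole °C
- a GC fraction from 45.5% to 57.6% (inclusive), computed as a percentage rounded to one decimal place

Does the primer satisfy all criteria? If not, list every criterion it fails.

Base counts: A=8, T=12, G=1, C=2 (length 23).
Tm: Tm = 2·20 + 4·3 = 52°C ✓
GC content: GC 3/23 = 13.0%, outside 45.5–57.6% ✗

Fails: GC content.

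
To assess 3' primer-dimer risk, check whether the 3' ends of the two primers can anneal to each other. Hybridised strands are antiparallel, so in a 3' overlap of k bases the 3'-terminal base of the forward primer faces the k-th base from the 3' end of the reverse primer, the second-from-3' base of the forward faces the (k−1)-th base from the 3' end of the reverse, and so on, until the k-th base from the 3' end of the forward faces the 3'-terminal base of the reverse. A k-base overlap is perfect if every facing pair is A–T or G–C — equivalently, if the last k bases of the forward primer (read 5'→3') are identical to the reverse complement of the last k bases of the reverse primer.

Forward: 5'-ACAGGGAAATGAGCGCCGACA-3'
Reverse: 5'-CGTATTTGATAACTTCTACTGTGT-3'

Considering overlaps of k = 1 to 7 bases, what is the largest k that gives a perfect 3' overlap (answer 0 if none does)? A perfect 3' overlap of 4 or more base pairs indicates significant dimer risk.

Last 7 bases (5'→3') — forward …GCCGACA, reverse …ACTGTGT.
Reverse complement of the reverse primer's last 7 bases: ACACAGT; its first k bases are the reverse complement of the reverse primer's last k bases, so a perfect k-base overlap needs the forward primer's last k bases to equal them.
Comparing (forward last k vs required): k=1: A vs A ✓; k=2: CA vs AC ✗; k=3: ACA vs ACA ✓; k=4: GACA vs ACAC ✗; k=5: CGACA vs ACACA ✗; k=6: CCGACA vs ACACAG ✗; k=7: GCCGACA vs ACACAGT ✗.
Perfect overlaps at k = 1, 3; the largest is 3.

Longest perfect overlap: 3 complementary base pairs; below the dimer-risk threshold (threshold 4).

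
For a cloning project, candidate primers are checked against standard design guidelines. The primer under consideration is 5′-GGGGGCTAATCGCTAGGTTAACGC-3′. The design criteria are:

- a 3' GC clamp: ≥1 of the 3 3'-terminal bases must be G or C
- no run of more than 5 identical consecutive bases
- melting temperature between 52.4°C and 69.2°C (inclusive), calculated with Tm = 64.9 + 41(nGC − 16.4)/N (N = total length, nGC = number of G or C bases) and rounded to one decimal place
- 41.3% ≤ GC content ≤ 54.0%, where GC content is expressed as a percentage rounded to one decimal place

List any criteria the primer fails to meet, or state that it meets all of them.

Fails: GC content.

Base counts: A=5, T=5, G=9, C=5 (length 24).
GC clamp: 3' end CGC has 3 G/C ✓
homopolymer run: longest run = 5 ✓
Tm: Tm = 64.9 + 41·(14 − 16.4)/24 = 60.8°C ✓
GC content: GC 14/24 = 58.3%, outside 41.3–54.0% ✗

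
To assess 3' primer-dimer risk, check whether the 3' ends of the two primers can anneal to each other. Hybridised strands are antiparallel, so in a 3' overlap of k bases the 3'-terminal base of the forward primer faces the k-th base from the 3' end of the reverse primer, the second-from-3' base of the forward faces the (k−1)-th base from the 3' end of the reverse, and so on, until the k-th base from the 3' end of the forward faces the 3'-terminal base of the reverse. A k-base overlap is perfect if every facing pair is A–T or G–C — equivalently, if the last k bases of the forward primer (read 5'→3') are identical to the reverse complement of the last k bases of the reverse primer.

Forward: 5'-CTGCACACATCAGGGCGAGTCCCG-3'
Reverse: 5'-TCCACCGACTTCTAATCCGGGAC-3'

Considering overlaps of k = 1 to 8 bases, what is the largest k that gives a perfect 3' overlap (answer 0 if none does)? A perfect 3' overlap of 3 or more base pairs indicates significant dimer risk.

Longest perfect overlap: 6 complementary base pairs; significant dimer risk (threshold 3).

Last 8 bases (5'→3') — forward …GAGTCCCG, reverse …TCCGGGAC.
Reverse complement of the reverse primer's last 8 bases: GTCCCGGA; its first k bases are the reverse complement of the reverse primer's last k bases, so a perfect k-base overlap needs the forward primer's last k bases to equal them.
Comparing (forward last k vs required): k=1: G vs G ✓; k=2: CG vs GT ✗; k=3: CCG vs GTC ✗; k=4: CCCG vs GTCC ✗; k=5: TCCCG vs GTCCC ✗; k=6: GTCCCG vs GTCCCG ✓; k=7: AGTCCCG vs GTCCCGG ✗; k=8: GAGTCCCG vs GTCCCGGA ✗.
Perfect overlaps at k = 1, 6; the largest is 6.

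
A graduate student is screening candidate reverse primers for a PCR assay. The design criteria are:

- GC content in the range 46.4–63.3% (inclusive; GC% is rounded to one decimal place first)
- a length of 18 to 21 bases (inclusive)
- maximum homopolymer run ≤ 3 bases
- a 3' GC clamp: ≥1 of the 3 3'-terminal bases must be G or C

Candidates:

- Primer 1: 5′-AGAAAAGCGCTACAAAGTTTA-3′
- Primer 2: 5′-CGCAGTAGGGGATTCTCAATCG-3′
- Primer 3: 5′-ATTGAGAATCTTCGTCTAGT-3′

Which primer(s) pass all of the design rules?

None of the candidates satisfy all criteria.

Primer 1 (21 nt, A=10 T=4 G=4 C=3): GC 7/21 = 33.3%, outside 46.4–63.3% ✗; length 21 ✓; longest run = 4, exceeds 3 ✗; 3' end TTA has 0 G/C, need ≥1 ✗ — fails.
Primer 2 (22 nt, A=5 T=5 G=7 C=5): GC 12/22 = 54.5% ✓; length 22, outside 18–21 ✗; longest run = 4, exceeds 3 ✗; 3' end TCG has 2 G/C ✓ — fails.
Primer 3 (20 nt, A=5 T=8 G=4 C=3): GC 7/20 = 35.0%, outside 46.4–63.3% ✗; length 20 ✓; longest run = 2 ✓; 3' end AGT has 1 G/C ✓ — fails.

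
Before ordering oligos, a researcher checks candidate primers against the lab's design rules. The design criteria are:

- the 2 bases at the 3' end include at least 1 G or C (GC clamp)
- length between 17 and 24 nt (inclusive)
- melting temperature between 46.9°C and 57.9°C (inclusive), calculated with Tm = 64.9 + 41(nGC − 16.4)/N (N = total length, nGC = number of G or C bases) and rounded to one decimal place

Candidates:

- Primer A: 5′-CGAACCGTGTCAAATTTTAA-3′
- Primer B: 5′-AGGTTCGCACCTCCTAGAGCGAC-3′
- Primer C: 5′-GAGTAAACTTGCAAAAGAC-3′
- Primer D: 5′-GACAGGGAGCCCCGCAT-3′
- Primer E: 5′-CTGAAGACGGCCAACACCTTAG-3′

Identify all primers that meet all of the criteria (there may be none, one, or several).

Primer E only.

Primer A (20 nt, A=7 T=6 G=3 C=4): 3' end AA has 0 G/C, need ≥1 ✗; length 20 ✓; Tm = 64.9 + 41·(7 − 16.4)/20 = 45.6°C, outside 46.9–57.9°C ✗ — fails.
Primer B (23 nt, A=5 T=4 G=6 C=8): 3' end AC has 1 G/C ✓; length 23 ✓; Tm = 64.9 + 41·(14 − 16.4)/23 = 60.6°C, outside 46.9–57.9°C ✗ — fails.
Primer C (19 nt, A=9 T=3 G=4 C=3): 3' end AC has 1 G/C ✓; length 19 ✓; Tm = 64.9 + 41·(7 − 16.4)/19 = 44.6°C, outside 46.9–57.9°C ✗ — fails.
Primer D (17 nt, A=4 T=1 G=6 C=6): 3' end AT has 0 G/C, need ≥1 ✗; length 17 ✓; Tm = 64.9 + 41·(12 − 16.4)/17 = 54.3°C ✓ — fails.
Primer E (22 nt, A=7 T=3 G=5 C=7): 3' end AG has 1 G/C ✓; length 22 ✓; Tm = 64.9 + 41·(12 − 16.4)/22 = 56.7°C ✓ — passes.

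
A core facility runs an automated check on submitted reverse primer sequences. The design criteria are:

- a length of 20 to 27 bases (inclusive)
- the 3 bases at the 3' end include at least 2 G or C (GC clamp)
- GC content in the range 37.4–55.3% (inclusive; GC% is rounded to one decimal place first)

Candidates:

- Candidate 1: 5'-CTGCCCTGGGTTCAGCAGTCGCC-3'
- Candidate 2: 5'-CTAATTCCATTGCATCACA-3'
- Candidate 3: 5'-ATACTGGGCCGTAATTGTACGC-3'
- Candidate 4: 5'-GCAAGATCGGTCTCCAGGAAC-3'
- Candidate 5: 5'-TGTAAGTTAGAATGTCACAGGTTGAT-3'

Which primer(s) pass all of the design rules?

Candidate 1 (23 nt, A=2 T=5 G=7 C=9): length 23 ✓; 3' end GCC has 3 G/C ✓; GC 16/23 = 69.6%, outside 37.4–55.3% ✗ — fails.
Candidate 2 (19 nt, A=6 T=6 G=1 C=6): length 19, outside 20–27 ✗; 3' end ACA has 1 G/C, need ≥2 ✗; GC 7/19 = 36.8%, outside 37.4–55.3% ✗ — fails.
Candidate 3 (22 nt, A=5 T=6 G=6 C=5): length 22 ✓; 3' end CGC has 3 G/C ✓; GC 11/22 = 50.0% ✓ — passes.
Candidate 4 (21 nt, A=6 T=3 G=6 C=6): length 21 ✓; 3' end AAC has 1 G/C, need ≥2 ✗; GC 12/21 = 57.1%, outside 37.4–55.3% ✗ — fails.
Candidate 5 (26 nt, A=8 T=9 G=7 C=2): length 26 ✓; 3' end GAT has 1 G/C, need ≥2 ✗; GC 9/26 = 34.6%, outside 37.4–55.3% ✗ — fails.

Candidate 3 only.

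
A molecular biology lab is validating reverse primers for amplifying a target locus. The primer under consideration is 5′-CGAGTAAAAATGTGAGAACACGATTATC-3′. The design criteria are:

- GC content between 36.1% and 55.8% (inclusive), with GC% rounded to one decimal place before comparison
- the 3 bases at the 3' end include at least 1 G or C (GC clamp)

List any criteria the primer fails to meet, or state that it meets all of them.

Base counts: A=12, T=6, G=6, C=4 (length 28).
GC content: GC 10/28 = 35.7%, outside 36.1–55.8% ✗
GC clamp: 3' end ATC has 1 G/C ✓

Fails: GC content.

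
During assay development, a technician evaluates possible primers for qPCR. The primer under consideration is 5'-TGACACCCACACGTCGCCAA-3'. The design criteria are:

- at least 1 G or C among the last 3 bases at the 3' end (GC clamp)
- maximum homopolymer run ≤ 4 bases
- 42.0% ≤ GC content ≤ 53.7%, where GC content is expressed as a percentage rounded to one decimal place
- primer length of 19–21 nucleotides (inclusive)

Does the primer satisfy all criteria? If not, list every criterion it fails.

Base counts: A=6, T=2, G=3, C=9 (length 20).
GC clamp: 3' end CAA has 1 G/C ✓
homopolymer run: longest run = 3 ✓
GC content: GC 12/20 = 60.0%, outside 42.0–53.7% ✗
length: length 20 ✓

Fails: GC content.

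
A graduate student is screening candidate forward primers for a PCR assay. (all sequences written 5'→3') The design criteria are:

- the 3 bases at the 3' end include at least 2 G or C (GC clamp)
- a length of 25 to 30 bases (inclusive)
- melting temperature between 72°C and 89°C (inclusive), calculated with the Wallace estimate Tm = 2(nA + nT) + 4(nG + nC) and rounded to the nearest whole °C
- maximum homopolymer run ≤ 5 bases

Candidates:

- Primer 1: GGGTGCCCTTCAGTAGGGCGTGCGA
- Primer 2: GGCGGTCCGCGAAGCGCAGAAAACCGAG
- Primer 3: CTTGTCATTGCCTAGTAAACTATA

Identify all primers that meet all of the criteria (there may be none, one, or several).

Primer 1 only.

Primer 1 (25 nt, A=3 T=5 G=11 C=6): 3' end CGA has 2 G/C ✓; length 25 ✓; Tm = 2·8 + 4·17 = 84°C ✓; longest run = 3 ✓ — passes.
Primer 2 (28 nt, A=8 T=1 G=11 C=8): 3' end GAG has 2 G/C ✓; length 28 ✓; Tm = 2·9 + 4·19 = 94°C, outside 72–89°C ✗; longest run = 4 ✓ — fails.
Primer 3 (24 nt, A=7 T=9 G=3 C=5): 3' end ATA has 0 G/C, need ≥2 ✗; length 24, outside 25–30 ✗; Tm = 2·16 + 4·8 = 64°C, outside 72–89°C ✗; longest run = 3 ✓ — fails.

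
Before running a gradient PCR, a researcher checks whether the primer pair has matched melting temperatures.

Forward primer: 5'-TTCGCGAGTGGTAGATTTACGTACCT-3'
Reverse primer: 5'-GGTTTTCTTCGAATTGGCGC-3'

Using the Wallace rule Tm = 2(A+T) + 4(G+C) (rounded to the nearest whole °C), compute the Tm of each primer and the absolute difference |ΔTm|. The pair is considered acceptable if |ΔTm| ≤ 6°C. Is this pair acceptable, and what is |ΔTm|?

Forward: A=5 T=9 G=7 C=5 → Tm = 2·14 + 4·12 = 76°C.
Reverse: A=2 T=8 G=6 C=4 → Tm = 2·10 + 4·10 = 60°C.
|ΔTm| = |76 − 60| = 16°C, > 6°C.

|ΔTm| = 16°C; the pair is not acceptable.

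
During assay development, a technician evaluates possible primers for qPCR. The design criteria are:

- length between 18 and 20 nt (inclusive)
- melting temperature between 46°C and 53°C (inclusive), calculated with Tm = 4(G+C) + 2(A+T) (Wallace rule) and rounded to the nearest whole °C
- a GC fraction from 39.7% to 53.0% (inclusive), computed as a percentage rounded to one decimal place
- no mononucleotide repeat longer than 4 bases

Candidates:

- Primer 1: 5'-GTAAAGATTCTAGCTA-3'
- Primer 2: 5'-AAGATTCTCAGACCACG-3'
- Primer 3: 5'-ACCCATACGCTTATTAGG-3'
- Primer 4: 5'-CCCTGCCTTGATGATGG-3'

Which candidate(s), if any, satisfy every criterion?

Primer 1 (16 nt, A=6 T=5 G=3 C=2): length 16, outside 18–20 ✗; Tm = 2·11 + 4·5 = 42°C, outside 46–53°C ✗; GC 5/16 = 31.3%, outside 39.7–53.0% ✗; longest run = 3 ✓ — fails.
Primer 2 (17 nt, A=6 T=3 G=3 C=5): length 17, outside 18–20 ✗; Tm = 2·9 + 4·8 = 50°C ✓; GC 8/17 = 47.1% ✓; longest run = 2 ✓ — fails.
Primer 3 (18 nt, A=5 T=5 G=3 C=5): length 18 ✓; Tm = 2·10 + 4·8 = 52°C ✓; GC 8/18 = 44.4% ✓; longest run = 3 ✓ — passes.
Primer 4 (17 nt, A=2 T=5 G=5 C=5): length 17, outside 18–20 ✗; Tm = 2·7 + 4·10 = 54°C, outside 46–53°C ✗; GC 10/17 = 58.8%, outside 39.7–53.0% ✗; longest run = 3 ✓ — fails.

Primer 3 only.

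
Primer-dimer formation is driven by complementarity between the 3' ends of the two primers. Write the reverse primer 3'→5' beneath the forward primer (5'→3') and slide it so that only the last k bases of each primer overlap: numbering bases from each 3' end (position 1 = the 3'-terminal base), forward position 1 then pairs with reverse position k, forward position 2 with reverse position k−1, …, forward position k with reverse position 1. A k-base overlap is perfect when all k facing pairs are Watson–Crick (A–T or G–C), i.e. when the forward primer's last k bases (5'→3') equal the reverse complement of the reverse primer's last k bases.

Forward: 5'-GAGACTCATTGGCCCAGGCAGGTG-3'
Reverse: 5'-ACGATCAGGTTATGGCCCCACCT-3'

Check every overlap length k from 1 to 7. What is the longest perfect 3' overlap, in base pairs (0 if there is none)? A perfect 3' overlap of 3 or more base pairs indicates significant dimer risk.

Longest perfect overlap: 5 complementary base pairs; significant dimer risk (threshold 3).

Last 7 bases (5'→3') — forward …GCAGGTG, reverse …CCCACCT.
Reverse complement of the reverse primer's last 7 bases: AGGTGGG; its first k bases are the reverse complement of the reverse primer's last k bases, so a perfect k-base overlap needs the forward primer's last k bases to equal them.
Comparing (forward last k vs required): k=1: G vs A ✗; k=2: TG vs AG ✗; k=3: GTG vs AGG ✗; k=4: GGTG vs AGGT ✗; k=5: AGGTG vs AGGTG ✓; k=6: CAGGTG vs AGGTGG ✗; k=7: GCAGGTG vs AGGTGGG ✗.
Only k = 5 is perfect, so the longest perfect 3' overlap is 5.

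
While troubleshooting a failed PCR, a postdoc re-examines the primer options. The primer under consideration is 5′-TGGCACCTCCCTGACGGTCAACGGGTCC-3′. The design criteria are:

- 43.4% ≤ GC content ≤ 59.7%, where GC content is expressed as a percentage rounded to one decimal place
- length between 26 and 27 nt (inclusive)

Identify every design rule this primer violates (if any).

Base counts: A=4, T=5, G=8, C=11 (length 28).
GC content: GC 19/28 = 67.9%, outside 43.4–59.7% ✗
length: length 28, outside 26–27 ✗

Fails: GC content, length.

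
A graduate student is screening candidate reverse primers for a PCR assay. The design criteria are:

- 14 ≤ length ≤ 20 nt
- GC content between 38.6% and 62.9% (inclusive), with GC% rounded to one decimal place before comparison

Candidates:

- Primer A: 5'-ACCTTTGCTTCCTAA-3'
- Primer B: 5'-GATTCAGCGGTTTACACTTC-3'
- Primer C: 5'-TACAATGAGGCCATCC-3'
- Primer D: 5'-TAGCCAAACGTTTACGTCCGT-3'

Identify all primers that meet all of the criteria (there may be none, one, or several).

Primer A, Primer B and Primer C.

Primer A (15 nt, A=3 T=6 G=1 C=5): length 15 ✓; GC 6/15 = 40.0% ✓ — passes.
Primer B (20 nt, A=4 T=7 G=4 C=5): length 20 ✓; GC 9/20 = 45.0% ✓ — passes.
Primer C (16 nt, A=5 T=3 G=3 C=5): length 16 ✓; GC 8/16 = 50.0% ✓ — passes.
Primer D (21 nt, A=5 T=6 G=4 C=6): length 21, outside 14–20 ✗; GC 10/21 = 47.6% ✓ — fails.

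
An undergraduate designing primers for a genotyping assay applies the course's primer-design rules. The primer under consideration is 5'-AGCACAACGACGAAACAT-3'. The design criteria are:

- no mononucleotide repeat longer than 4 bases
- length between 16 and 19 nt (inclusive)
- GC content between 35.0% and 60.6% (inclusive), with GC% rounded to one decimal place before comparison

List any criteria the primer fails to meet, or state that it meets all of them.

Meets all criteria.

Base counts: A=9, T=1, G=3, C=5 (length 18).
homopolymer run: longest run = 3 ✓
length: length 18 ✓
GC content: GC 8/18 = 44.4% ✓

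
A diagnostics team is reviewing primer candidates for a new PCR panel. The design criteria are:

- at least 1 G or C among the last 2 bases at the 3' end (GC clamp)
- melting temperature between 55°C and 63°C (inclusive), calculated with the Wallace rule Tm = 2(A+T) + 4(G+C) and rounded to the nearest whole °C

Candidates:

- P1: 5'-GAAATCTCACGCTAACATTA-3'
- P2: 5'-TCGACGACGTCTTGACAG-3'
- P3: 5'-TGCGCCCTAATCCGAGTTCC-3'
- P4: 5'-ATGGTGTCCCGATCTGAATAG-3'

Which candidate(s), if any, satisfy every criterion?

P1 (20 nt, A=8 T=5 G=2 C=5): 3' end TA has 0 G/C, need ≥1 ✗; Tm = 2·13 + 4·7 = 54°C, outside 55–63°C ✗ — fails.
P2 (18 nt, A=4 T=4 G=5 C=5): 3' end AG has 1 G/C ✓; Tm = 2·8 + 4·10 = 56°C ✓ — passes.
P3 (20 nt, A=3 T=5 G=4 C=8): 3' end CC has 2 G/C ✓; Tm = 2·8 + 4·12 = 64°C, outside 55–63°C ✗ — fails.
P4 (21 nt, A=5 T=6 G=6 C=4): 3' end AG has 1 G/C ✓; Tm = 2·11 + 4·10 = 62°C ✓ — passes.

P2 and P4.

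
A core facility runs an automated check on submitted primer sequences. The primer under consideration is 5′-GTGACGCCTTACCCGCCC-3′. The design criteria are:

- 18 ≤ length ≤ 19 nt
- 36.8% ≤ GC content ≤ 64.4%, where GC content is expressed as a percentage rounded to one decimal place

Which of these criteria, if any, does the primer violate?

Fails: GC content.

Base counts: A=2, T=3, G=4, C=9 (length 18).
length: length 18 ✓
GC content: GC 13/18 = 72.2%, outside 36.8–64.4% ✗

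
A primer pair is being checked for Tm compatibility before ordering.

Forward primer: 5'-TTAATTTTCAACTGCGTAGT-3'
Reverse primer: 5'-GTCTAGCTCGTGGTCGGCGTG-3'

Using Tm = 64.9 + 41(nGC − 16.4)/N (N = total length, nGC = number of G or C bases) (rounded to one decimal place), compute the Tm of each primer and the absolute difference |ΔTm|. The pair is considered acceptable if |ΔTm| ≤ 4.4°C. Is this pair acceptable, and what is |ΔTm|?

Forward: G+C = 6, N = 20 → Tm = 64.9 + 41·(6 − 16.4)/20 = 43.6°C.
Reverse: G+C = 14, N = 21 → Tm = 64.9 + 41·(14 − 16.4)/21 = 60.2°C.
|ΔTm| = |43.6 − 60.2| = 16.6°C, > 4.4°C.

|ΔTm| = 16.6°C; the pair is not acceptable.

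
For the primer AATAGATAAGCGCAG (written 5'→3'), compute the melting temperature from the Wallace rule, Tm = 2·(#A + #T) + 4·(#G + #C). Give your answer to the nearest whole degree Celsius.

42°C

Base counts: A=7, T=2, G=4, C=2 (length 15).
Tm = 2·(7+2) + 4·(4+2) = 2·9 + 4·6 = 18 + 24 = 42°C.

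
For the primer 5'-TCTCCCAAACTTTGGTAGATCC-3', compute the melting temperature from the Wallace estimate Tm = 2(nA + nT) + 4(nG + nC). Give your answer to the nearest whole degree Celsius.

Base counts: A=5, T=7, G=3, C=7 (length 22).
Tm = 2·(5+7) + 4·(3+7) = 2·12 + 4·10 = 24 + 40 = 64°C.

64°C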